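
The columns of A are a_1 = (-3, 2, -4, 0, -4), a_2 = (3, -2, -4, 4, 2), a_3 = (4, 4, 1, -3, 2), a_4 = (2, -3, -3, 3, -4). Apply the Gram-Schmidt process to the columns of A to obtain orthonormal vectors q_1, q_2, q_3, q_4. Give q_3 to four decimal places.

q_3 = (0.5607, 0.7029, -0.2131, -0.3541, 0.1440)

a_1 = (-3, 2, -4, 0, -4); ‖a_1‖ = 6.7082, so q_1 = (-0.4472, 0.2981, -0.5963, 0.0000, -0.5963).
q_1·a_2 = (-0.4472)·3 + 0.2981·(-2) + (-0.5963)·(-4) + 0.0000·4 + (-0.5963)·2 = -0.7454.
u_2 = a_2 + 0.7454·q_1 = (2.6667, -1.7778, -4.4444, 4.0000, 1.5556).
‖u_2‖ = 6.9602, so q_2 = (0.3831, -0.2554, -0.6386, 0.5747, 0.2235).
q_1·a_3 = (-0.4472)·4 + 0.2981·4 + (-0.5963)·1 + 0.0000·(-3) + (-0.5963)·2 = -2.3851; q_2·a_3 = 0.3831·4 + (-0.2554)·4 + (-0.6386)·1 + 0.5747·(-3) + 0.2235·2 = -1.4048.
u_3 = a_3 + 2.3851·q_1 + 1.4048·q_2 = (3.4716, 4.3523, -1.3193, -2.1927, 0.8917).
‖u_3‖ = 6.1917, so q_3 = (0.5607, 0.7029, -0.2131, -0.3541, 0.1440).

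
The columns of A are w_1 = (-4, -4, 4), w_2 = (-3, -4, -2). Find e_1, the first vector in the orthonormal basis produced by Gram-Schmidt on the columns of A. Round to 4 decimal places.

w_1 = (-4, -4, 4); ‖w_1‖ = 6.9282, so e_1 = (-0.5774, -0.5774, 0.5774).

e_1 = (-0.5774, -0.5774, 0.5774)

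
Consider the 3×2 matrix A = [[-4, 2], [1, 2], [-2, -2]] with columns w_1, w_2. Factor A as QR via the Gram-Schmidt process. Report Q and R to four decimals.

Q = [[-0.8729, 0.4711], [0.2182, 0.6097], [-0.4364, -0.6374]], R = [[4.5826, -0.4364], [0.0000, 3.4365]]

q_1 = w_1/‖w_1‖ = (-4, 1, -2)/4.5826 = (-0.8729, 0.2182, -0.4364).
r_{12} = q_1·w_2 = -0.4364.
u_2 = w_2 + 0.4364·q_1 = (1.6190, 2.0952, -2.1905).
‖u_2‖ = 3.4365, so q_2 = (0.4711, 0.6097, -0.6374).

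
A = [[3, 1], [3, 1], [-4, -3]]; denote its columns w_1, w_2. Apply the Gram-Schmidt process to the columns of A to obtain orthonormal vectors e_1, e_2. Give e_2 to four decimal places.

e_1 = w_1/‖w_1‖ = (3, 3, -4)/5.8310 = (0.5145, 0.5145, -0.6860).
r_{12} = e_1·w_2 = 3.0870.
u_2 = w_2 − 3.0870·e_1 = (-0.5882, -0.5882, -0.8824).
‖u_2‖ = 1.2127, so e_2 = (-0.4851, -0.4851, -0.7276).

e_2 = (-0.4851, -0.4851, -0.7276)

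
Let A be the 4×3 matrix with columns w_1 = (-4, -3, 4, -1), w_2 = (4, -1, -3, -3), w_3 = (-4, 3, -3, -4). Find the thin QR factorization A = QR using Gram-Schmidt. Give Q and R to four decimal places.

Q = [[-0.6172, 0.3931, -0.5968], [-0.4629, -0.5307, 0.4375], [0.6172, -0.1867, -0.4032], [-0.1543, -0.7273, -0.5383]], R = [[6.4807, -3.3947, -0.1543], [0.0000, 4.8452, 0.3047], [0.0000, 0.0000, 7.0628]]

w_1 = (-4, -3, 4, -1); ‖w_1‖ = 6.4807, so e_1 = (-0.6172, -0.4629, 0.6172, -0.1543).
e_1·w_2 = (-0.6172)·4 + (-0.4629)·(-1) + 0.6172·(-3) + (-0.1543)·(-3) = -3.3947.
u_2 = w_2 + 3.3947·e_1 = (1.9048, -2.5714, -0.9048, -3.5238).
‖u_2‖ = 4.8452, so e_2 = (0.3931, -0.5307, -0.1867, -0.7273).
e_1·w_3 = (-0.6172)·(-4) + (-0.4629)·3 + 0.6172·(-3) + (-0.1543)·(-4) = -0.1543; e_2·w_3 = 0.3931·(-4) + (-0.5307)·3 + (-0.1867)·(-3) + (-0.7273)·(-4) = 0.3047.
u_3 = w_3 + 0.1543·e_1 − 0.3047·e_2 = (-4.2150, 3.0903, -2.8479, -3.8022).
‖u_3‖ = 7.0628, so e_3 = (-0.5968, 0.4375, -0.4032, -0.5383).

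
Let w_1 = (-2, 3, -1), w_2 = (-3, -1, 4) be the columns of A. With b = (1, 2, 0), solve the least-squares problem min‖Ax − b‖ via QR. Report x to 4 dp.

x = (0.2727, -0.1818)

w_1 = (-2, 3, -1); ‖w_1‖ = 3.7417, so q_1 = (-0.5345, 0.8018, -0.2673).
q_1·w_2 = (-0.5345)·(-3) + 0.8018·(-1) + (-0.2673)·4 = -0.2673.
u_2 = w_2 + 0.2673·q_1 = (-3.1429, -0.7857, 3.9286).
‖u_2‖ = 5.0920, so q_2 = (-0.6172, -0.1543, 0.7715).
Qᵀb = (1.0690, -0.9258).
Back-substitute: x_2 = -0.9258/5.0920 = -0.1818.
x_1 = (1.0690 + 0.2673·(-0.1818))/3.7417 = 0.2727.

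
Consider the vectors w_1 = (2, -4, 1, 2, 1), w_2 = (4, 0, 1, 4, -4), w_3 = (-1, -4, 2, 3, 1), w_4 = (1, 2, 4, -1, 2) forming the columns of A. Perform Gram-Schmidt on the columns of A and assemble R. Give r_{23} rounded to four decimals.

w_1 = (2, -4, 1, 2, 1); ‖w_1‖ = 5.0990, so e_1 = (0.3922, -0.7845, 0.1961, 0.3922, 0.1961).
e_1·w_2 = 0.3922·4 + (-0.7845)·0 + 0.1961·1 + 0.3922·4 + 0.1961·(-4) = 2.5495.
u_2 = w_2 − 2.5495·e_1 = (3.0000, 2.0000, 0.5000, 3.0000, -4.5000).
‖u_2‖ = 6.5192, so e_2 = (0.4602, 0.3068, 0.0767, 0.4602, -0.6903).
r_{23} = e_2·w_3 = -0.8437.

r_{23} = -0.8437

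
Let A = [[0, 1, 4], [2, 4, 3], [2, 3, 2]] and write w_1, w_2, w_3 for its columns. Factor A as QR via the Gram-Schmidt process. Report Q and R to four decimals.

Q = [[0.0000, 0.8165, 0.5774], [0.7071, 0.4082, -0.5774], [0.7071, -0.4082, 0.5774]], R = [[2.8284, 4.9497, 3.5355], [0.0000, 1.2247, 3.6742], [0.0000, 0.0000, 1.7321]]

w_1 = (0, 2, 2); ‖w_1‖ = 2.8284, so e_1 = (0.0000, 0.7071, 0.7071).
e_1·w_2 = 0.0000·1 + 0.7071·4 + 0.7071·3 = 4.9497.
u_2 = w_2 − 4.9497·e_1 = (1.0000, 0.5000, -0.5000).
‖u_2‖ = 1.2247, so e_2 = (0.8165, 0.4082, -0.4082).
e_1·w_3 = 0.0000·4 + 0.7071·3 + 0.7071·2 = 3.5355; e_2·w_3 = 0.8165·4 + 0.4082·3 + (-0.4082)·2 = 3.6742.
u_3 = w_3 − 3.5355·e_1 − 3.6742·e_2 = (1.0000, -1.0000, 1.0000).
‖u_3‖ = 1.7321, so e_3 = (0.5774, -0.5774, 0.5774).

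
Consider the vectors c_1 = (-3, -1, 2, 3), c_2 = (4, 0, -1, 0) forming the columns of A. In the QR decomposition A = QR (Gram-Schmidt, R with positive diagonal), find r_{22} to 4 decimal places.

q_1 = c_1/‖c_1‖ = (-3, -1, 2, 3)/4.7958 = (-0.6255, -0.2085, 0.4170, 0.6255).
r_{12} = q_1·c_2 = -2.9192.
u_2 = c_2 + 2.9192·q_1 = (2.1739, -0.6087, 0.2174, 1.8261).
r_{22} = ‖u_2‖ = 2.9117.

r_{22} = 2.9117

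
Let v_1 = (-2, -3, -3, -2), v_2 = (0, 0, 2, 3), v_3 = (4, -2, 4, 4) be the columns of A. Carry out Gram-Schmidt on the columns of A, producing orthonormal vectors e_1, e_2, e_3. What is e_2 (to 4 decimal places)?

e_1 = v_1/‖v_1‖ = (-2, -3, -3, -2)/5.0990 = (-0.3922, -0.5883, -0.5883, -0.3922).
r_{12} = e_1·v_2 = -2.3534.
u_2 = v_2 + 2.3534·e_1 = (-0.9231, -1.3846, 0.6154, 2.0769).
‖u_2‖ = 2.7316, so e_2 = (-0.3379, -0.5069, 0.2253, 0.7603).

e_2 = (-0.3379, -0.5069, 0.2253, 0.7603)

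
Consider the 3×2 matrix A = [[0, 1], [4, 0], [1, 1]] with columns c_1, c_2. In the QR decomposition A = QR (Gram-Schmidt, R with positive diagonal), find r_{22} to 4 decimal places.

r_{22} = 1.3933

e_1 = c_1/‖c_1‖ = (0, 4, 1)/4.1231 = (0.0000, 0.9701, 0.2425).
r_{12} = e_1·c_2 = 0.2425.
u_2 = c_2 − 0.2425·e_1 = (1.0000, -0.2353, 0.9412).
r_{22} = ‖u_2‖ = 1.3933.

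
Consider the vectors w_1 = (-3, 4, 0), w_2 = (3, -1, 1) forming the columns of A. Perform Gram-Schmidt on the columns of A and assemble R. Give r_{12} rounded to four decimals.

r_{12} = -2.6000

w_1 = (-3, 4, 0); ‖w_1‖ = 5.0000, so q_1 = (-0.6000, 0.8000, 0.0000).
r_{12} = q_1·w_2 = -2.6000.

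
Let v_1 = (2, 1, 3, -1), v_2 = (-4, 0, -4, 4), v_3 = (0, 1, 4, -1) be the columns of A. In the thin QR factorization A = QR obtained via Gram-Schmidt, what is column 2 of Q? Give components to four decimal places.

v_1 = (2, 1, 3, -1); ‖v_1‖ = 3.8730, so q_1 = (0.5164, 0.2582, 0.7746, -0.2582).
q_1·v_2 = 0.5164·(-4) + 0.2582·0 + 0.7746·(-4) + (-0.2582)·4 = -6.1968.
u_2 = v_2 + 6.1968·q_1 = (-0.8000, 1.6000, 0.8000, 2.4000).
‖u_2‖ = 3.0984, so q_2 = (-0.2582, 0.5164, 0.2582, 0.7746).

q_2 = (-0.2582, 0.5164, 0.2582, 0.7746)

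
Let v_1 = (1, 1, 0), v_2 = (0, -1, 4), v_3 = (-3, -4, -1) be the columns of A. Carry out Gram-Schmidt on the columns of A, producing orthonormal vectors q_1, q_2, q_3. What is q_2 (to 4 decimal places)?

q_2 = (0.1231, -0.1231, 0.9847)

v_1 = (1, 1, 0); ‖v_1‖ = 1.4142, so q_1 = (0.7071, 0.7071, 0.0000).
q_1·v_2 = 0.7071·0 + 0.7071·(-1) + 0.0000·4 = -0.7071.
u_2 = v_2 + 0.7071·q_1 = (0.5000, -0.5000, 4.0000).
‖u_2‖ = 4.0620, so q_2 = (0.1231, -0.1231, 0.9847).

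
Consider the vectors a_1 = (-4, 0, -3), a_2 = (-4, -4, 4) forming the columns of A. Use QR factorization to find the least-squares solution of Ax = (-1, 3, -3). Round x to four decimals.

x = (0.5946, -0.4662)

q_1 = a_1/‖a_1‖ = (-4, 0, -3)/5.0000 = (-0.8000, 0.0000, -0.6000).
r_{12} = q_1·a_2 = 0.8000.
u_2 = a_2 − 0.8000·q_1 = (-3.3600, -4.0000, 4.4800).
‖u_2‖ = 6.8819, so q_2 = (-0.4882, -0.5812, 0.6510).
Qᵀb = (2.6000, -3.2084).
Back-substitute: x_2 = -3.2084/6.8819 = -0.4662.
x_1 = (2.6000 − 0.8000·(-0.4662))/5.0000 = 0.5946.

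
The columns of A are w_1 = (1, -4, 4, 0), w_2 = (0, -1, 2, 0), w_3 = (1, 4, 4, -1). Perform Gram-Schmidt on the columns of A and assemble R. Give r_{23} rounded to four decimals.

r_{23} = 4.5584

w_1 = (1, -4, 4, 0); ‖w_1‖ = 5.7446, so e_1 = (0.1741, -0.6963, 0.6963, 0.0000).
e_1·w_2 = 0.1741·0 + (-0.6963)·(-1) + 0.6963·2 + 0.0000·0 = 2.0889.
u_2 = w_2 − 2.0889·e_1 = (-0.3636, 0.4545, 0.5455, 0.0000).
‖u_2‖ = 0.7977, so e_2 = (-0.4558, 0.5698, 0.6838, 0.0000).
r_{23} = e_2·w_3 = 4.5584.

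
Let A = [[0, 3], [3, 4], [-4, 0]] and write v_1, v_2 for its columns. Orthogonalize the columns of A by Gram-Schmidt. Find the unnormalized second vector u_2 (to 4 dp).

u_2 = (3.0000, 2.5600, 1.9200)

v_1 = (0, 3, -4); ‖v_1‖ = 5.0000, so e_1 = (0.0000, 0.6000, -0.8000).
e_1·v_2 = 0.0000·3 + 0.6000·4 + (-0.8000)·0 = 2.4000.
u_2 = v_2 − 2.4000·e_1 = (3.0000, 2.5600, 1.9200).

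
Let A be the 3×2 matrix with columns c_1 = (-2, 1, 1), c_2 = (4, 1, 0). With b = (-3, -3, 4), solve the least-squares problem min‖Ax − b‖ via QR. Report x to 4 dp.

x = (0.2642, -0.7736)

q_1 = c_1/‖c_1‖ = (-2, 1, 1)/2.4495 = (-0.8165, 0.4082, 0.4082).
r_{12} = q_1·c_2 = -2.8577.
u_2 = c_2 + 2.8577·q_1 = (1.6667, 2.1667, 1.1667).
‖u_2‖ = 2.9721, so q_2 = (0.5608, 0.7290, 0.3925).
Qᵀb = (2.8577, -2.2992).
Back-substitute: x_2 = -2.2992/2.9721 = -0.7736.
x_1 = (2.8577 + 2.8577·(-0.7736))/2.4495 = 0.2642.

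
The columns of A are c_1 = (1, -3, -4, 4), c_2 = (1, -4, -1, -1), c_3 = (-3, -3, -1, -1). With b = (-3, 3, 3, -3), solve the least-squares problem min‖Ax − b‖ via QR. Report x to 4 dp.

x = (-0.7519, -0.5951, 0.5529)

e_1 = c_1/‖c_1‖ = (1, -3, -4, 4)/6.4807 = (0.1543, -0.4629, -0.6172, 0.6172).
r_{12} = e_1·c_2 = 2.0059.
u_2 = c_2 − 2.0059·e_1 = (0.6905, -3.0714, 0.2381, -2.2381).
‖u_2‖ = 3.8699, so e_2 = (0.1784, -0.7937, 0.0615, -0.5783).
r_{13} = e_1·c_3 = 0.9258; r_{23} = e_2·c_3 = 2.3626.
u_3 = c_3 − 0.9258·e_1 − 2.3626·e_2 = (-3.5644, -0.6963, -0.5739, -0.2051).
‖u_3‖ = 3.6826, so e_3 = (-0.9679, -0.1891, -0.1559, -0.0557).
Qᵀb = (-5.5549, -0.9967, 2.0360).
Back-substitute: x_3 = 2.0360/3.6826 = 0.5529.
x_2 = (-0.9967 − 2.3626·0.5529)/3.8699 = -0.5951.
x_1 = (-5.5549 − 2.0059·(-0.5951) − 0.9258·0.5529)/6.4807 = -0.7519.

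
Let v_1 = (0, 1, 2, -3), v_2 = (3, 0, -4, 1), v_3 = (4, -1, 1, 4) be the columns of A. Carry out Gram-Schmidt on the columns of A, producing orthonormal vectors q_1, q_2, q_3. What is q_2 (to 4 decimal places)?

v_1 = (0, 1, 2, -3); ‖v_1‖ = 3.7417, so q_1 = (0.0000, 0.2673, 0.5345, -0.8018).
q_1·v_2 = 0.0000·3 + 0.2673·0 + 0.5345·(-4) + (-0.8018)·1 = -2.9399.
u_2 = v_2 + 2.9399·q_1 = (3.0000, 0.7857, -2.4286, -1.3571).
‖u_2‖ = 4.1662, so q_2 = (0.7201, 0.1886, -0.5829, -0.3258).

q_2 = (0.7201, 0.1886, -0.5829, -0.3258)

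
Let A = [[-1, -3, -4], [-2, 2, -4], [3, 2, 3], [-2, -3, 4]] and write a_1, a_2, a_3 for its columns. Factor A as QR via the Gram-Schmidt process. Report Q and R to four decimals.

Q = [[-0.2357, -0.5441, -0.6920], [-0.4714, 0.7339, -0.1371], [0.7071, 0.0380, 0.1410], [-0.4714, -0.4049, 0.6946]], R = [[4.2426, 2.5927, 3.0641], [0.0000, 4.3906, -2.2649], [0.0000, 0.0000, 6.5178]]

q_1 = a_1/‖a_1‖ = (-1, -2, 3, -2)/4.2426 = (-0.2357, -0.4714, 0.7071, -0.4714).
r_{12} = q_1·a_2 = 2.5927.
u_2 = a_2 − 2.5927·q_1 = (-2.3889, 3.2222, 0.1667, -1.7778).
‖u_2‖ = 4.3906, so q_2 = (-0.5441, 0.7339, 0.0380, -0.4049).
r_{13} = q_1·a_3 = 3.0641; r_{23} = q_2·a_3 = -2.2649.
u_3 = a_3 − 3.0641·q_1 + 2.2649·q_2 = (-4.5101, -0.8934, 0.9193, 4.5274).
‖u_3‖ = 6.5178, so q_3 = (-0.6920, -0.1371, 0.1410, 0.6946).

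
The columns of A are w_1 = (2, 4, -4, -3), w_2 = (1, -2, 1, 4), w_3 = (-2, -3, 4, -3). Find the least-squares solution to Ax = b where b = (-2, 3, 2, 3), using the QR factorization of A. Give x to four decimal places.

x = (-1.9050, -1.9072, -1.5117)

e_1 = w_1/‖w_1‖ = (2, 4, -4, -3)/6.7082 = (0.2981, 0.5963, -0.5963, -0.4472).
r_{12} = e_1·w_2 = -3.2796.
u_2 = w_2 + 3.2796·e_1 = (1.9778, -0.0444, -0.9556, 2.5333).
‖u_2‖ = 3.3533, so e_2 = (0.5898, -0.0133, -0.2850, 0.7555).
r_{13} = e_1·w_3 = -3.4286; r_{23} = e_2·w_3 = -4.5461.
u_3 = w_3 + 3.4286·e_1 + 4.5461·e_2 = (1.7036, -1.0158, 0.6601, -1.0988).
‖u_3‖ = 2.3616, so e_3 = (0.7214, -0.4301, 0.2795, -0.4653).
Qᵀb = (-1.3416, 0.4771, -3.5700).
Back-substitute: x_3 = -3.5700/2.3616 = -1.5117.
x_2 = (0.4771 + 4.5461·(-1.5117))/3.3533 = -1.9072.
x_1 = (-1.3416 + 3.2796·(-1.9072) + 3.4286·(-1.5117))/6.7082 = -1.9050.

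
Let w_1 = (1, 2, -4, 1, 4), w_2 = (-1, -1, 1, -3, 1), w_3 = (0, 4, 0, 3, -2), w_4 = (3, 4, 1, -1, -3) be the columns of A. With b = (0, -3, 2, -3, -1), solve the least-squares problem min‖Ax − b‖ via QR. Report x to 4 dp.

w_1 = (1, 2, -4, 1, 4); ‖w_1‖ = 6.1644, so e_1 = (0.1622, 0.3244, -0.6489, 0.1622, 0.6489).
e_1·w_2 = 0.1622·(-1) + 0.3244·(-1) + (-0.6489)·1 + 0.1622·(-3) + 0.6489·1 = -0.9733.
u_2 = w_2 + 0.9733·e_1 = (-0.8421, -0.6842, 0.3684, -2.8421, 1.6316).
‖u_2‖ = 3.4717, so e_2 = (-0.2426, -0.1971, 0.1061, -0.8187, 0.4700).
e_1·w_3 = 0.1622·0 + 0.3244·4 + (-0.6489)·0 + 0.1622·3 + 0.6489·(-2) = 0.4867; e_2·w_3 = (-0.2426)·0 + (-0.1971)·4 + 0.1061·0 + (-0.8187)·3 + 0.4700·(-2) = -4.1842.
u_3 = w_3 − 0.4867·e_1 + 4.1842·e_2 = (-1.0939, 3.0175, 0.7598, -0.5044, -0.3493).
‖u_3‖ = 3.3549, so e_3 = (-0.3261, 0.8994, 0.2265, -0.1503, -0.1041).
e_1·w_4 = 0.1622·3 + 0.3244·4 + (-0.6489)·1 + 0.1622·(-1) + 0.6489·(-3) = -0.9733; e_2·w_4 = (-0.2426)·3 + (-0.1971)·4 + 0.1061·1 + (-0.8187)·(-1) + 0.4700·(-3) = -2.0011; e_3·w_4 = (-0.3261)·3 + 0.8994·4 + 0.2265·1 + (-0.1503)·(-1) + (-0.1041)·(-3) = 3.3087.
u_4 = w_4 + 0.9733·e_1 + 2.0011·e_2 − 3.3087·e_3 = (3.7513, 0.9455, -0.1686, -1.9829, -1.0834).
‖u_4‖ = 4.4834, so e_4 = (0.8367, 0.2109, -0.0376, -0.4423, -0.2417).
Qᵀb = (-3.4066, 2.7895, -1.6901, 0.8606).
Back-substitute: x_4 = 0.8606/4.4834 = 0.1920.
x_3 = (-1.6901 − 3.3087·0.1920)/3.3549 = -0.6931.
x_2 = (2.7895 + 4.1842·(-0.6931) + 2.0011·0.1920)/3.4717 = 0.0788.
x_1 = (-3.4066 + 0.9733·0.0788 − 0.4867·(-0.6931) + 0.9733·0.1920)/6.1644 = -0.4552.

x = (-0.4552, 0.0788, -0.6931, 0.1920)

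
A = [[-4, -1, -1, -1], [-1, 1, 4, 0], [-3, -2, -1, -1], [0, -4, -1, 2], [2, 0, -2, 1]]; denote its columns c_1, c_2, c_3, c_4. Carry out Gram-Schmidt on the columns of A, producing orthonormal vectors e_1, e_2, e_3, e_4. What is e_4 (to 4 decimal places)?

c_1 = (-4, -1, -3, 0, 2); ‖c_1‖ = 5.4772, so e_1 = (-0.7303, -0.1826, -0.5477, 0.0000, 0.3651).
e_1·c_2 = (-0.7303)·(-1) + (-0.1826)·1 + (-0.5477)·(-2) + 0.0000·(-4) + 0.3651·0 = 1.6432.
u_2 = c_2 − 1.6432·e_1 = (0.2000, 1.3000, -1.1000, -4.0000, -0.6000).
‖u_2‖ = 4.3932, so e_2 = (0.0455, 0.2959, -0.2504, -0.9105, -0.1366).
e_1·c_3 = (-0.7303)·(-1) + (-0.1826)·4 + (-0.5477)·(-1) + 0.0000·(-1) + 0.3651·(-2) = -0.1826; e_2·c_3 = 0.0455·(-1) + 0.2959·4 + (-0.2504)·(-1) + (-0.9105)·(-1) + (-0.1366)·(-2) = 2.5722.
u_3 = c_3 + 0.1826·e_1 − 2.5722·e_2 = (-1.2504, 3.2055, -0.4560, 1.3420, -1.5820).
‖u_3‖ = 4.0436, so e_3 = (-0.3092, 0.7927, -0.1128, 0.3319, -0.3912).
e_1·c_4 = (-0.7303)·(-1) + (-0.1826)·0 + (-0.5477)·(-1) + 0.0000·2 + 0.3651·1 = 1.6432; e_2·c_4 = 0.0455·(-1) + 0.2959·0 + (-0.2504)·(-1) + (-0.9105)·2 + (-0.1366)·1 = -1.7527; e_3·c_4 = (-0.3092)·(-1) + 0.7927·0 + (-0.1128)·(-1) + 0.3319·2 + (-0.3912)·1 = 0.6945.
u_4 = c_4 − 1.6432·e_1 + 1.7527·e_2 − 0.6945·e_3 = (0.4946, 0.2681, -0.4605, 0.1737, 0.4323).
‖u_4‖ = 0.8635, so e_4 = (0.5727, 0.3105, -0.5333, 0.2011, 0.5007).

e_4 = (0.5727, 0.3105, -0.5333, 0.2011, 0.5007)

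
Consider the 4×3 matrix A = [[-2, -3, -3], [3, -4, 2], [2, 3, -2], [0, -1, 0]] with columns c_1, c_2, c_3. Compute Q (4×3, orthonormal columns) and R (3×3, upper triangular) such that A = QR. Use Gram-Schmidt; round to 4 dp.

e_1 = c_1/‖c_1‖ = (-2, 3, 2, 0)/4.1231 = (-0.4851, 0.7276, 0.4851, 0.0000).
r_{12} = e_1·c_2 = 0.0000.
u_2 = c_2 + 0.0000·e_1 = (-3.0000, -4.0000, 3.0000, -1.0000).
‖u_2‖ = 5.9161, so e_2 = (-0.5071, -0.6761, 0.5071, -0.1690).
r_{13} = e_1·c_3 = 1.9403; r_{23} = e_2·c_3 = -0.8452.
u_3 = c_3 − 1.9403·e_1 + 0.8452·e_2 = (-2.4874, 0.0168, -2.5126, -0.1429).
‖u_3‖ = 3.5385, so e_3 = (-0.7030, 0.0047, -0.7101, -0.0404).

Q = [[-0.4851, -0.5071, -0.7030], [0.7276, -0.6761, 0.0047], [0.4851, 0.5071, -0.7101], [0.0000, -0.1690, -0.0404]], R = [[4.1231, 0.0000, 1.9403], [0.0000, 5.9161, -0.8452], [0.0000, 0.0000, 3.5385]]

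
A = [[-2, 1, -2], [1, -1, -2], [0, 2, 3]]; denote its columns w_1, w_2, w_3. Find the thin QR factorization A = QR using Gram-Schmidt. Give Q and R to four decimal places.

Q = [[-0.8944, -0.0976, -0.4364], [0.4472, -0.1952, -0.8729], [0.0000, 0.9759, -0.2182]], R = [[2.2361, -1.3416, 0.8944], [0.0000, 2.0494, 3.5132], [0.0000, 0.0000, 1.9640]]

w_1 = (-2, 1, 0); ‖w_1‖ = 2.2361, so e_1 = (-0.8944, 0.4472, 0.0000).
e_1·w_2 = (-0.8944)·1 + 0.4472·(-1) + 0.0000·2 = -1.3416.
u_2 = w_2 + 1.3416·e_1 = (-0.2000, -0.4000, 2.0000).
‖u_2‖ = 2.0494, so e_2 = (-0.0976, -0.1952, 0.9759).
e_1·w_3 = (-0.8944)·(-2) + 0.4472·(-2) + 0.0000·3 = 0.8944; e_2·w_3 = (-0.0976)·(-2) + (-0.1952)·(-2) + 0.9759·3 = 3.5132.
u_3 = w_3 − 0.8944·e_1 − 3.5132·e_2 = (-0.8571, -1.7143, -0.4286).
‖u_3‖ = 1.9640, so e_3 = (-0.4364, -0.8729, -0.2182).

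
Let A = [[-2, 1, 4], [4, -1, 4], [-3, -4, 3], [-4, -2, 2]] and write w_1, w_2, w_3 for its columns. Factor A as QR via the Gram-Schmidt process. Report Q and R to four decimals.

Q = [[-0.2981, 0.3862, 0.8338], [0.5963, -0.5343, 0.5406], [-0.4472, -0.7301, 0.0183], [-0.5963, -0.1799, 0.1100]], R = [[6.7082, 2.0870, -1.3416], [0.0000, 4.2005, -3.1425], [0.0000, 0.0000, 5.7728]]

w_1 = (-2, 4, -3, -4); ‖w_1‖ = 6.7082, so q_1 = (-0.2981, 0.5963, -0.4472, -0.5963).
q_1·w_2 = (-0.2981)·1 + 0.5963·(-1) + (-0.4472)·(-4) + (-0.5963)·(-2) = 2.0870.
u_2 = w_2 − 2.0870·q_1 = (1.6222, -2.2444, -3.0667, -0.7556).
‖u_2‖ = 4.2005, so q_2 = (0.3862, -0.5343, -0.7301, -0.1799).
q_1·w_3 = (-0.2981)·4 + 0.5963·4 + (-0.4472)·3 + (-0.5963)·2 = -1.3416; q_2·w_3 = 0.3862·4 + (-0.5343)·4 + (-0.7301)·3 + (-0.1799)·2 = -3.1425.
u_3 = w_3 + 1.3416·q_1 + 3.1425·q_2 = (4.8136, 3.1209, 0.1058, 0.6348).
‖u_3‖ = 5.7728, so q_3 = (0.8338, 0.5406, 0.0183, 0.1100).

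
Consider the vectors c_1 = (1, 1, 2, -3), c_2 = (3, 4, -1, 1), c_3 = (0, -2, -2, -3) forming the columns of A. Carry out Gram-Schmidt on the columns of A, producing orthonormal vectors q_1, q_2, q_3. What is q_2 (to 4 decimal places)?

q_2 = (0.5544, 0.7478, -0.2450, 0.2708)

c_1 = (1, 1, 2, -3); ‖c_1‖ = 3.8730, so q_1 = (0.2582, 0.2582, 0.5164, -0.7746).
q_1·c_2 = 0.2582·3 + 0.2582·4 + 0.5164·(-1) + (-0.7746)·1 = 0.5164.
u_2 = c_2 − 0.5164·q_1 = (2.8667, 3.8667, -1.2667, 1.4000).
‖u_2‖ = 5.1704, so q_2 = (0.5544, 0.7478, -0.2450, 0.2708).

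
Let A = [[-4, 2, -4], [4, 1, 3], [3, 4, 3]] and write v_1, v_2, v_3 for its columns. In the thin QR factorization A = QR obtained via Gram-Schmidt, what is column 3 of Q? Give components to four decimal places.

q_1 = v_1/‖v_1‖ = (-4, 4, 3)/6.4031 = (-0.6247, 0.6247, 0.4685).
r_{12} = q_1·v_2 = 1.2494.
u_2 = v_2 − 1.2494·q_1 = (2.7805, 0.2195, 3.4146).
‖u_2‖ = 4.4090, so q_2 = (0.6306, 0.0498, 0.7745).
r_{13} = q_1·v_3 = 5.7784; r_{23} = q_2·v_3 = -0.0498.
u_3 = v_3 − 5.7784·q_1 + 0.0498·q_2 = (-0.3588, -0.6073, 0.3312).
‖u_3‖ = 0.7793, so q_3 = (-0.4605, -0.7793, 0.4251).

q_3 = (-0.4605, -0.7793, 0.4251)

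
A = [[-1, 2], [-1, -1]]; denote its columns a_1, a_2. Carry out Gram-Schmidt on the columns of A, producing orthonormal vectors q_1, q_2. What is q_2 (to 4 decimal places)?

q_2 = (0.7071, -0.7071)

q_1 = a_1/‖a_1‖ = (-1, -1)/1.4142 = (-0.7071, -0.7071).
r_{12} = q_1·a_2 = -0.7071.
u_2 = a_2 + 0.7071·q_1 = (1.5000, -1.5000).
‖u_2‖ = 2.1213, so q_2 = (0.7071, -0.7071).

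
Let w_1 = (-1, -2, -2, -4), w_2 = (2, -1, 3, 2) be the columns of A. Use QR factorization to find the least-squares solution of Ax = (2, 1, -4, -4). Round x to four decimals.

w_1 = (-1, -2, -2, -4); ‖w_1‖ = 5.0000, so q_1 = (-0.2000, -0.4000, -0.4000, -0.8000).
q_1·w_2 = (-0.2000)·2 + (-0.4000)·(-1) + (-0.4000)·3 + (-0.8000)·2 = -2.8000.
u_2 = w_2 + 2.8000·q_1 = (1.4400, -2.1200, 1.8800, -0.2400).
‖u_2‖ = 3.1875, so q_2 = (0.4518, -0.6651, 0.5898, -0.0753).
Qᵀb = (4.0000, -1.8196).
Back-substitute: x_2 = -1.8196/3.1875 = -0.5709.
x_1 = (4.0000 + 2.8000·(-0.5709))/5.0000 = 0.4803.

x = (0.4803, -0.5709)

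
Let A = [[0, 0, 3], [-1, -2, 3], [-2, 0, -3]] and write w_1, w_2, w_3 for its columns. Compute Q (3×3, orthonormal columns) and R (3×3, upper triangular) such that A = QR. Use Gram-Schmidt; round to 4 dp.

Q = [[0.0000, 0.0000, 1.0000], [-0.4472, -0.8944, 0.0000], [-0.8944, 0.4472, 0.0000]], R = [[2.2361, 0.8944, 1.3416], [0.0000, 1.7889, -4.0249], [0.0000, 0.0000, 3.0000]]

w_1 = (0, -1, -2); ‖w_1‖ = 2.2361, so e_1 = (0.0000, -0.4472, -0.8944).
e_1·w_2 = 0.0000·0 + (-0.4472)·(-2) + (-0.8944)·0 = 0.8944.
u_2 = w_2 − 0.8944·e_1 = (0.0000, -1.6000, 0.8000).
‖u_2‖ = 1.7889, so e_2 = (0.0000, -0.8944, 0.4472).
e_1·w_3 = 0.0000·3 + (-0.4472)·3 + (-0.8944)·(-3) = 1.3416; e_2·w_3 = 0.0000·3 + (-0.8944)·3 + 0.4472·(-3) = -4.0249.
u_3 = w_3 − 1.3416·e_1 + 4.0249·e_2 = (3.0000, 0.0000, 0.0000).
‖u_3‖ = 3.0000, so e_3 = (1.0000, 0.0000, 0.0000).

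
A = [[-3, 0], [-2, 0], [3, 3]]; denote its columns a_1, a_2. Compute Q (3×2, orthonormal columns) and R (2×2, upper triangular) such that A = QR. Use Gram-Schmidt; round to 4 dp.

Q = [[-0.6396, 0.5322], [-0.4264, 0.3548], [0.6396, 0.7687]], R = [[4.6904, 1.9188], [0.0000, 2.3061]]

a_1 = (-3, -2, 3); ‖a_1‖ = 4.6904, so q_1 = (-0.6396, -0.4264, 0.6396).
q_1·a_2 = (-0.6396)·0 + (-0.4264)·0 + 0.6396·3 = 1.9188.
u_2 = a_2 − 1.9188·q_1 = (1.2273, 0.8182, 1.7727).
‖u_2‖ = 2.3061, so q_2 = (0.5322, 0.3548, 0.7687).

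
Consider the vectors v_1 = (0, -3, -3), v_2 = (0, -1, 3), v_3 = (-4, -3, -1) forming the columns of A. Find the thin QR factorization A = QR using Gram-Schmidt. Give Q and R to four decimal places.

Q = [[0.0000, 0.0000, -1.0000], [-0.7071, -0.7071, 0.0000], [-0.7071, 0.7071, 0.0000]], R = [[4.2426, -1.4142, 2.8284], [0.0000, 2.8284, 1.4142], [0.0000, 0.0000, 4.0000]]

v_1 = (0, -3, -3); ‖v_1‖ = 4.2426, so e_1 = (0.0000, -0.7071, -0.7071).
e_1·v_2 = 0.0000·0 + (-0.7071)·(-1) + (-0.7071)·3 = -1.4142.
u_2 = v_2 + 1.4142·e_1 = (0.0000, -2.0000, 2.0000).
‖u_2‖ = 2.8284, so e_2 = (0.0000, -0.7071, 0.7071).
e_1·v_3 = 0.0000·(-4) + (-0.7071)·(-3) + (-0.7071)·(-1) = 2.8284; e_2·v_3 = 0.0000·(-4) + (-0.7071)·(-3) + 0.7071·(-1) = 1.4142.
u_3 = v_3 − 2.8284·e_1 − 1.4142·e_2 = (-4.0000, 0.0000, 0.0000).
‖u_3‖ = 4.0000, so e_3 = (-1.0000, 0.0000, 0.0000).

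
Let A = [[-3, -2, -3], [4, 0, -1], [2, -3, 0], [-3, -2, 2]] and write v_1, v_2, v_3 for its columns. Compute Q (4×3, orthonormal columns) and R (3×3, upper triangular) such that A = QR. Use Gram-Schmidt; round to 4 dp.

v_1 = (-3, 4, 2, -3); ‖v_1‖ = 6.1644, so e_1 = (-0.4867, 0.6489, 0.3244, -0.4867).
e_1·v_2 = (-0.4867)·(-2) + 0.6489·0 + 0.3244·(-3) + (-0.4867)·(-2) = 0.9733.
u_2 = v_2 − 0.9733·e_1 = (-1.5263, -0.6316, -3.3158, -1.5263).
‖u_2‖ = 4.0066, so e_2 = (-0.3810, -0.1576, -0.8276, -0.3810).
e_1·v_3 = (-0.4867)·(-3) + 0.6489·(-1) + 0.3244·0 + (-0.4867)·2 = -0.1622; e_2·v_3 = (-0.3810)·(-3) + (-0.1576)·(-1) + (-0.8276)·0 + (-0.3810)·2 = 0.5386.
u_3 = v_3 + 0.1622·e_1 − 0.5386·e_2 = (-2.8738, -0.8098, 0.4984, 2.1262).
‖u_3‖ = 3.6991, so e_3 = (-0.7769, -0.2189, 0.1347, 0.5748).

Q = [[-0.4867, -0.3810, -0.7769], [0.6489, -0.1576, -0.2189], [0.3244, -0.8276, 0.1347], [-0.4867, -0.3810, 0.5748]], R = [[6.1644, 0.9733, -0.1622], [0.0000, 4.0066, 0.5386], [0.0000, 0.0000, 3.6991]]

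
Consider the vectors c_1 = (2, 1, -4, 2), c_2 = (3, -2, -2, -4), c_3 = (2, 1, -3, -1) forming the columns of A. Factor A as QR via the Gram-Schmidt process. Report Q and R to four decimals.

c_1 = (2, 1, -4, 2); ‖c_1‖ = 5.0000, so q_1 = (0.4000, 0.2000, -0.8000, 0.4000).
q_1·c_2 = 0.4000·3 + 0.2000·(-2) + (-0.8000)·(-2) + 0.4000·(-4) = 0.8000.
u_2 = c_2 − 0.8000·q_1 = (2.6800, -2.1600, -1.3600, -4.3200).
‖u_2‖ = 5.6886, so q_2 = (0.4711, -0.3797, -0.2391, -0.7594).
q_1·c_3 = 0.4000·2 + 0.2000·1 + (-0.8000)·(-3) + 0.4000·(-1) = 3.0000; q_2·c_3 = 0.4711·2 + (-0.3797)·1 + (-0.2391)·(-3) + (-0.7594)·(-1) = 2.0392.
u_3 = c_3 − 3.0000·q_1 − 2.0392·q_2 = (-0.1607, 1.1743, -0.1125, -0.6514).
‖u_3‖ = 1.3571, so q_3 = (-0.1184, 0.8653, -0.0829, -0.4800).

Q = [[0.4000, 0.4711, -0.1184], [0.2000, -0.3797, 0.8653], [-0.8000, -0.2391, -0.0829], [0.4000, -0.7594, -0.4800]], R = [[5.0000, 0.8000, 3.0000], [0.0000, 5.6886, 2.0392], [0.0000, 0.0000, 1.3571]]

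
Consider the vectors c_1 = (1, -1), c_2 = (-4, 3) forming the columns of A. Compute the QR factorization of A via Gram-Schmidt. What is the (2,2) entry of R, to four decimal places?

c_1 = (1, -1); ‖c_1‖ = 1.4142, so q_1 = (0.7071, -0.7071).
q_1·c_2 = 0.7071·(-4) + (-0.7071)·3 = -4.9497.
u_2 = c_2 + 4.9497·q_1 = (-0.5000, -0.5000).
r_{22} = ‖u_2‖ = 0.7071.

r_{22} = 0.7071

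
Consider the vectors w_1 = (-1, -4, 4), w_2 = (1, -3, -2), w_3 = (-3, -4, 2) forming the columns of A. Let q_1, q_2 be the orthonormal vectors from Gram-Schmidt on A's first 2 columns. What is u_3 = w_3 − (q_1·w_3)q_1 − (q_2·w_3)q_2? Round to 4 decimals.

u_3 = (-2.3841, -0.2384, -0.8344)

w_1 = (-1, -4, 4); ‖w_1‖ = 5.7446, so q_1 = (-0.1741, -0.6963, 0.6963).
q_1·w_2 = (-0.1741)·1 + (-0.6963)·(-3) + 0.6963·(-2) = 0.5222.
u_2 = w_2 − 0.5222·q_1 = (1.0909, -2.6364, -2.3636).
‖u_2‖ = 3.7050, so q_2 = (0.2944, -0.7116, -0.6380).
q_1·w_3 = (-0.1741)·(-3) + (-0.6963)·(-4) + 0.6963·2 = 4.7001; q_2·w_3 = 0.2944·(-3) + (-0.7116)·(-4) + (-0.6380)·2 = 0.6870.
u_3 = w_3 − 4.7001·q_1 − 0.6870·q_2 = (-2.3841, -0.2384, -0.8344).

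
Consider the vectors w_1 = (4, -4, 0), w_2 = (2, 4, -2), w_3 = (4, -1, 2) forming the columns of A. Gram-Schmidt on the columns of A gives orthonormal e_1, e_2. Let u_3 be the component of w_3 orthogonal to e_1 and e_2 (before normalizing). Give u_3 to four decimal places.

u_3 = (0.8182, 0.8182, 2.4545)

e_1 = w_1/‖w_1‖ = (4, -4, 0)/5.6569 = (0.7071, -0.7071, 0.0000).
r_{12} = e_1·w_2 = -1.4142.
u_2 = w_2 + 1.4142·e_1 = (3.0000, 3.0000, -2.0000).
‖u_2‖ = 4.6904, so e_2 = (0.6396, 0.6396, -0.4264).
r_{13} = e_1·w_3 = 3.5355; r_{23} = e_2·w_3 = 1.0660.
u_3 = w_3 − 3.5355·e_1 − 1.0660·e_2 = (0.8182, 0.8182, 2.4545).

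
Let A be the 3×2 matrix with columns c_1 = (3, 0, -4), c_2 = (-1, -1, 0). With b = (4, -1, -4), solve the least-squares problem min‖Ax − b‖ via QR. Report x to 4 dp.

c_1 = (3, 0, -4); ‖c_1‖ = 5.0000, so e_1 = (0.6000, 0.0000, -0.8000).
e_1·c_2 = 0.6000·(-1) + 0.0000·(-1) + (-0.8000)·0 = -0.6000.
u_2 = c_2 + 0.6000·e_1 = (-0.6400, -1.0000, -0.4800).
‖u_2‖ = 1.2806, so e_2 = (-0.4998, -0.7809, -0.3748).
Qᵀb = (5.6000, 0.2811).
Back-substitute: x_2 = 0.2811/1.2806 = 0.2195.
x_1 = (5.6000 + 0.6000·0.2195)/5.0000 = 1.1463.

x = (1.1463, 0.2195)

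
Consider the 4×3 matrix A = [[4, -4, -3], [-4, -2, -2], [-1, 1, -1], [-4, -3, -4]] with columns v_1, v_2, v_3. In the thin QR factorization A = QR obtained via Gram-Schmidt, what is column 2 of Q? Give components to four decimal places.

e_2 = (-0.7774, -0.3214, 0.1943, -0.5046)

e_1 = v_1/‖v_1‖ = (4, -4, -1, -4)/7.0000 = (0.5714, -0.5714, -0.1429, -0.5714).
r_{12} = e_1·v_2 = 0.4286.
u_2 = v_2 − 0.4286·e_1 = (-4.2449, -1.7551, 1.0612, -2.7551).
‖u_2‖ = 5.4604, so e_2 = (-0.7774, -0.3214, 0.1943, -0.5046).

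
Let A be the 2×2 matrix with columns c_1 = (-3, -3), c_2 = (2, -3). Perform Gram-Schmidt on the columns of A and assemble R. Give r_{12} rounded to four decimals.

c_1 = (-3, -3); ‖c_1‖ = 4.2426, so e_1 = (-0.7071, -0.7071).
r_{12} = e_1·c_2 = 0.7071.

r_{12} = 0.7071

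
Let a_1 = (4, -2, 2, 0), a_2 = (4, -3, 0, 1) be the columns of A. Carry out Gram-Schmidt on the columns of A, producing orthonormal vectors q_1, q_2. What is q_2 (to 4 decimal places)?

q_1 = a_1/‖a_1‖ = (4, -2, 2, 0)/4.8990 = (0.8165, -0.4082, 0.4082, 0.0000).
r_{12} = q_1·a_2 = 4.4907.
u_2 = a_2 − 4.4907·q_1 = (0.3333, -1.1667, -1.8333, 1.0000).
‖u_2‖ = 2.4152, so q_2 = (0.1380, -0.4830, -0.7591, 0.4140).

q_2 = (0.1380, -0.4830, -0.7591, 0.4140)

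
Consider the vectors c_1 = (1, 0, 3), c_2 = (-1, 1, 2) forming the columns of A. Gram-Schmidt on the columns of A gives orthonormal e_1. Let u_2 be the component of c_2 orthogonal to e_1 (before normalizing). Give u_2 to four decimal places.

u_2 = (-1.5000, 1.0000, 0.5000)

e_1 = c_1/‖c_1‖ = (1, 0, 3)/3.1623 = (0.3162, 0.0000, 0.9487).
r_{12} = e_1·c_2 = 1.5811.
u_2 = c_2 − 1.5811·e_1 = (-1.5000, 1.0000, 0.5000).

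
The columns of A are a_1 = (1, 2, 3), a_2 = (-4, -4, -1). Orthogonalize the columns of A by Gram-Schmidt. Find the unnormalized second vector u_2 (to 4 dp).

u_2 = (-2.9286, -1.8571, 2.2143)

a_1 = (1, 2, 3); ‖a_1‖ = 3.7417, so q_1 = (0.2673, 0.5345, 0.8018).
q_1·a_2 = 0.2673·(-4) + 0.5345·(-4) + 0.8018·(-1) = -4.0089.
u_2 = a_2 + 4.0089·q_1 = (-2.9286, -1.8571, 2.2143).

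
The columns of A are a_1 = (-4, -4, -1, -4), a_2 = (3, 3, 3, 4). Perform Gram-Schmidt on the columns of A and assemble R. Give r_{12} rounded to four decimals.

r_{12} = -6.1429

e_1 = a_1/‖a_1‖ = (-4, -4, -1, -4)/7.0000 = (-0.5714, -0.5714, -0.1429, -0.5714).
r_{12} = e_1·a_2 = -6.1429.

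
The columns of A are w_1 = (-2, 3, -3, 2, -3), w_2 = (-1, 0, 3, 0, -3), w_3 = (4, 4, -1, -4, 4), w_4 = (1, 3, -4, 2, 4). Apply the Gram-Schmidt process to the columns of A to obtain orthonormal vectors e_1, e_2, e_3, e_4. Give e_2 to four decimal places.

w_1 = (-2, 3, -3, 2, -3); ‖w_1‖ = 5.9161, so e_1 = (-0.3381, 0.5071, -0.5071, 0.3381, -0.5071).
e_1·w_2 = (-0.3381)·(-1) + 0.5071·0 + (-0.5071)·3 + 0.3381·0 + (-0.5071)·(-3) = 0.3381.
u_2 = w_2 − 0.3381·e_1 = (-0.8857, -0.1714, 3.1714, -0.1143, -2.8286).
‖u_2‖ = 4.3458, so e_2 = (-0.2038, -0.0394, 0.7298, -0.0263, -0.6509).

e_2 = (-0.2038, -0.0394, 0.7298, -0.0263, -0.6509)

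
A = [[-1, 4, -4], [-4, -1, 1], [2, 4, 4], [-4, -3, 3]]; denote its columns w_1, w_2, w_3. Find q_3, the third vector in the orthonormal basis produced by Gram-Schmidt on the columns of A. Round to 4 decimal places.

q_3 = (-0.4715, 0.1366, 0.7866, 0.3746)

w_1 = (-1, -4, 2, -4); ‖w_1‖ = 6.0828, so q_1 = (-0.1644, -0.6576, 0.3288, -0.6576).
q_1·w_2 = (-0.1644)·4 + (-0.6576)·(-1) + 0.3288·4 + (-0.6576)·(-3) = 3.2880.
u_2 = w_2 − 3.2880·q_1 = (4.5405, 1.1622, 2.9189, -0.8378).
‖u_2‖ = 5.5847, so q_2 = (0.8130, 0.2081, 0.5227, -0.1500).
q_1·w_3 = (-0.1644)·(-4) + (-0.6576)·1 + 0.3288·4 + (-0.6576)·3 = -0.6576; q_2·w_3 = 0.8130·(-4) + 0.2081·1 + 0.5227·4 + (-0.1500)·3 = -1.4034.
u_3 = w_3 + 0.6576·q_1 + 1.4034·q_2 = (-2.9671, 0.8596, 4.9497, 2.3570).
‖u_3‖ = 6.2927, so q_3 = (-0.4715, 0.1366, 0.7866, 0.3746).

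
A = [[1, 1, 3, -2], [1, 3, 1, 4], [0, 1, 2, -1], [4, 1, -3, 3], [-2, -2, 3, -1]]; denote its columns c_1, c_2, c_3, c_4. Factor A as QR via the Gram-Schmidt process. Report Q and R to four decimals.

Q = [[0.2132, 0.1478, 0.7727, -0.3737], [0.2132, 0.7983, -0.0202, 0.5481], [0.0000, 0.3252, 0.3023, -0.2616], [0.8528, -0.3844, 0.0873, 0.2782], [-0.4264, -0.2957, 0.5509, 0.6436]], R = [[4.6904, 2.5584, -2.9848, 3.4112], [0.0000, 3.0748, 2.1583, 1.7148], [0.0000, 0.0000, 4.2933, -2.2172], [0.0000, 0.0000, 0.0000, 3.3922]]

e_1 = c_1/‖c_1‖ = (1, 1, 0, 4, -2)/4.6904 = (0.2132, 0.2132, 0.0000, 0.8528, -0.4264).
r_{12} = e_1·c_2 = 2.5584.
u_2 = c_2 − 2.5584·e_1 = (0.4545, 2.4545, 1.0000, -1.1818, -0.9091).
‖u_2‖ = 3.0748, so e_2 = (0.1478, 0.7983, 0.3252, -0.3844, -0.2957).
r_{13} = e_1·c_3 = -2.9848; r_{23} = e_2·c_3 = 2.1583.
u_3 = c_3 + 2.9848·e_1 − 2.1583·e_2 = (3.3173, -0.0865, 1.2981, 0.3750, 2.3654).
‖u_3‖ = 4.2933, so e_3 = (0.7727, -0.0202, 0.3023, 0.0873, 0.5509).
r_{14} = e_1·c_4 = 3.4112; r_{24} = e_2·c_4 = 1.7148; r_{34} = e_3·c_4 = -2.2172.
u_4 = c_4 − 3.4112·e_1 − 1.7148·e_2 + 2.2172·e_3 = (-1.2676, 1.8592, -0.8873, 0.9437, 2.1831).
‖u_4‖ = 3.3922, so e_4 = (-0.3737, 0.5481, -0.2616, 0.2782, 0.6436).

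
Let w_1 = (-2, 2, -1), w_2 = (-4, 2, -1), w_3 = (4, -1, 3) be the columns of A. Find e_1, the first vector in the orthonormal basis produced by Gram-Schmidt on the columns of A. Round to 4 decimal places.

e_1 = (-0.6667, 0.6667, -0.3333)

w_1 = (-2, 2, -1); ‖w_1‖ = 3.0000, so e_1 = (-0.6667, 0.6667, -0.3333).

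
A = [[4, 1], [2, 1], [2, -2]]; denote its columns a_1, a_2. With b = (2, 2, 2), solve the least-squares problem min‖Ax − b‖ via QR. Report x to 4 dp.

a_1 = (4, 2, 2); ‖a_1‖ = 4.8990, so e_1 = (0.8165, 0.4082, 0.4082).
e_1·a_2 = 0.8165·1 + 0.4082·1 + 0.4082·(-2) = 0.4082.
u_2 = a_2 − 0.4082·e_1 = (0.6667, 0.8333, -2.1667).
‖u_2‖ = 2.4152, so e_2 = (0.2760, 0.3450, -0.8971).
Qᵀb = (3.2660, -0.5521).
Back-substitute: x_2 = -0.5521/2.4152 = -0.2286.
x_1 = (3.2660 − 0.4082·(-0.2286))/4.8990 = 0.6857.

x = (0.6857, -0.2286)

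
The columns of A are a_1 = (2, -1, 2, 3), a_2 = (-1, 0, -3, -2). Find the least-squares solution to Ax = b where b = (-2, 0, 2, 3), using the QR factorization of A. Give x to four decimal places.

x = (-0.2500, -0.9643)

e_1 = a_1/‖a_1‖ = (2, -1, 2, 3)/4.2426 = (0.4714, -0.2357, 0.4714, 0.7071).
r_{12} = e_1·a_2 = -3.2998.
u_2 = a_2 + 3.2998·e_1 = (0.5556, -0.7778, -1.4444, 0.3333).
‖u_2‖ = 1.7638, so e_2 = (0.3150, -0.4410, -0.8189, 0.1890).
Qᵀb = (2.1213, -1.7008).
Back-substitute: x_2 = -1.7008/1.7638 = -0.9643.
x_1 = (2.1213 + 3.2998·(-0.9643))/4.2426 = -0.2500.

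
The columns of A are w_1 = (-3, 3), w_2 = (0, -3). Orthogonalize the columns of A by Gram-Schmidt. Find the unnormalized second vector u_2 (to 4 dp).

u_2 = (-1.5000, -1.5000)

e_1 = w_1/‖w_1‖ = (-3, 3)/4.2426 = (-0.7071, 0.7071).
r_{12} = e_1·w_2 = -2.1213.
u_2 = w_2 + 2.1213·e_1 = (-1.5000, -1.5000).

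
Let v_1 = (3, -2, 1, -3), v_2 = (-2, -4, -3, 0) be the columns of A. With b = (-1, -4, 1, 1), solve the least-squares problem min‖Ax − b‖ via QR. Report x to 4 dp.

v_1 = (3, -2, 1, -3); ‖v_1‖ = 4.7958, so e_1 = (0.6255, -0.4170, 0.2085, -0.6255).
e_1·v_2 = 0.6255·(-2) + (-0.4170)·(-4) + 0.2085·(-3) + (-0.6255)·0 = -0.2085.
u_2 = v_2 + 0.2085·e_1 = (-1.8696, -4.0870, -2.9565, -0.1304).
‖u_2‖ = 5.3811, so e_2 = (-0.3474, -0.7595, -0.5494, -0.0242).
Qᵀb = (0.6255, 2.8118).
Back-substitute: x_2 = 2.8118/5.3811 = 0.5225.
x_1 = (0.6255 + 0.2085·0.5225)/4.7958 = 0.1532.

x = (0.1532, 0.5225)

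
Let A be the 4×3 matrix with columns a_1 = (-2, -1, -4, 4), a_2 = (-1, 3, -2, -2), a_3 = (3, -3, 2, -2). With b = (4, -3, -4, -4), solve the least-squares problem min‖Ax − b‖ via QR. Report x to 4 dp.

q_1 = a_1/‖a_1‖ = (-2, -1, -4, 4)/6.0828 = (-0.3288, -0.1644, -0.6576, 0.6576).
r_{12} = q_1·a_2 = -0.1644.
u_2 = a_2 + 0.1644·q_1 = (-1.0541, 2.9730, -2.1081, -1.8919).
‖u_2‖ = 4.2395, so q_2 = (-0.2486, 0.7013, -0.4973, -0.4463).
r_{13} = q_1·a_3 = -3.1236; r_{23} = q_2·a_3 = -2.9517.
u_3 = a_3 + 3.1236·q_1 + 2.9517·q_2 = (1.2391, -1.4436, -1.5218, -1.2632).
‖u_3‖ = 2.7442, so q_3 = (0.4515, -0.5261, -0.5545, -0.4603).
Qᵀb = (-0.8220, 0.6758, 7.4436).
Back-substitute: x_3 = 7.4436/2.7442 = 2.7125.
x_2 = (0.6758 + 2.9517·2.7125)/4.2395 = 2.0479.
x_1 = (-0.8220 + 0.1644·2.0479 + 3.1236·2.7125)/6.0828 = 1.3131.

x = (1.3131, 2.0479, 2.7125)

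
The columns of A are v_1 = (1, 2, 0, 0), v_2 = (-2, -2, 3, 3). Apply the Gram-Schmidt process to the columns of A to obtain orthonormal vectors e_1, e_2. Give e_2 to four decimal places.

v_1 = (1, 2, 0, 0); ‖v_1‖ = 2.2361, so e_1 = (0.4472, 0.8944, 0.0000, 0.0000).
e_1·v_2 = 0.4472·(-2) + 0.8944·(-2) + 0.0000·3 + 0.0000·3 = -2.6833.
u_2 = v_2 + 2.6833·e_1 = (-0.8000, 0.4000, 3.0000, 3.0000).
‖u_2‖ = 4.3359, so e_2 = (-0.1845, 0.0923, 0.6919, 0.6919).

e_2 = (-0.1845, 0.0923, 0.6919, 0.6919)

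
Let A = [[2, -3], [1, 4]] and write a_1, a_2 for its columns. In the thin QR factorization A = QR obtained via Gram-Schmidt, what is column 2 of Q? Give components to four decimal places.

e_2 = (-0.4472, 0.8944)

a_1 = (2, 1); ‖a_1‖ = 2.2361, so e_1 = (0.8944, 0.4472).
e_1·a_2 = 0.8944·(-3) + 0.4472·4 = -0.8944.
u_2 = a_2 + 0.8944·e_1 = (-2.2000, 4.4000).
‖u_2‖ = 4.9193, so e_2 = (-0.4472, 0.8944).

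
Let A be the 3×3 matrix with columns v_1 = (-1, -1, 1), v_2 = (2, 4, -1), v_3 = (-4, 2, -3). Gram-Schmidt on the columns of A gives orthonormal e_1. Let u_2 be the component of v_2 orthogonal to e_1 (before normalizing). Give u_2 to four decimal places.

v_1 = (-1, -1, 1); ‖v_1‖ = 1.7321, so e_1 = (-0.5774, -0.5774, 0.5774).
e_1·v_2 = (-0.5774)·2 + (-0.5774)·4 + 0.5774·(-1) = -4.0415.
u_2 = v_2 + 4.0415·e_1 = (-0.3333, 1.6667, 1.3333).

u_2 = (-0.3333, 1.6667, 1.3333)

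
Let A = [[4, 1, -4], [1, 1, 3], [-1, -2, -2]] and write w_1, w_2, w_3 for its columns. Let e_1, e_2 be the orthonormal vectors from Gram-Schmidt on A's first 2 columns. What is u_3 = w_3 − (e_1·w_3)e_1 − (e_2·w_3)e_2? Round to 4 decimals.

u_3 = (-0.3220, 2.2542, 0.9661)

w_1 = (4, 1, -1); ‖w_1‖ = 4.2426, so e_1 = (0.9428, 0.2357, -0.2357).
e_1·w_2 = 0.9428·1 + 0.2357·1 + (-0.2357)·(-2) = 1.6499.
u_2 = w_2 − 1.6499·e_1 = (-0.5556, 0.6111, -1.6111).
‖u_2‖ = 1.8105, so e_2 = (-0.3069, 0.3375, -0.8899).
e_1·w_3 = 0.9428·(-4) + 0.2357·3 + (-0.2357)·(-2) = -2.5927; e_2·w_3 = (-0.3069)·(-4) + 0.3375·3 + (-0.8899)·(-2) = 4.0198.
u_3 = w_3 + 2.5927·e_1 − 4.0198·e_2 = (-0.3220, 2.2542, 0.9661).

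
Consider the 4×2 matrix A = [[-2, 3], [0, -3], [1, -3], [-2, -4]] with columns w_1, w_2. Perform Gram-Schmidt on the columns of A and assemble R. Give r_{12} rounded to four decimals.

r_{12} = -0.3333

w_1 = (-2, 0, 1, -2); ‖w_1‖ = 3.0000, so q_1 = (-0.6667, 0.0000, 0.3333, -0.6667).
r_{12} = q_1·w_2 = -0.3333.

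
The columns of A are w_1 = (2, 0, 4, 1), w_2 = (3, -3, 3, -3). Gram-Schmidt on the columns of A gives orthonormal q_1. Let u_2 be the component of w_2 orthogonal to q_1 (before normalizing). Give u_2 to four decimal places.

u_2 = (1.5714, -3.0000, 0.1429, -3.7143)

w_1 = (2, 0, 4, 1); ‖w_1‖ = 4.5826, so q_1 = (0.4364, 0.0000, 0.8729, 0.2182).
q_1·w_2 = 0.4364·3 + 0.0000·(-3) + 0.8729·3 + 0.2182·(-3) = 3.2733.
u_2 = w_2 − 3.2733·q_1 = (1.5714, -3.0000, 0.1429, -3.7143).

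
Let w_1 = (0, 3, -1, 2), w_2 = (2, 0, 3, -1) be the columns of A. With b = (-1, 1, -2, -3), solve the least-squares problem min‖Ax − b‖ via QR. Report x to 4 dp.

x = (-0.2281, -0.4386)

w_1 = (0, 3, -1, 2); ‖w_1‖ = 3.7417, so e_1 = (0.0000, 0.8018, -0.2673, 0.5345).
e_1·w_2 = 0.0000·2 + 0.8018·0 + (-0.2673)·3 + 0.5345·(-1) = -1.3363.
u_2 = w_2 + 1.3363·e_1 = (2.0000, 1.0714, 2.6429, -0.2857).
‖u_2‖ = 3.4949, so e_2 = (0.5723, 0.3066, 0.7562, -0.0818).
Qᵀb = (-0.2673, -1.5328).
Back-substitute: x_2 = -1.5328/3.4949 = -0.4386.
x_1 = (-0.2673 + 1.3363·(-0.4386))/3.7417 = -0.2281.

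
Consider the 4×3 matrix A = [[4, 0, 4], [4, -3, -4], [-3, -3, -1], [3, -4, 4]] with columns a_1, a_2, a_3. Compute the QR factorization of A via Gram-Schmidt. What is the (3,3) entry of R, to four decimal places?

r_{33} = 6.6396

e_1 = a_1/‖a_1‖ = (4, 4, -3, 3)/7.0711 = (0.5657, 0.5657, -0.4243, 0.4243).
r_{12} = e_1·a_2 = -2.1213.
u_2 = a_2 + 2.1213·e_1 = (1.2000, -1.8000, -3.9000, -3.1000).
‖u_2‖ = 5.4314, so e_2 = (0.2209, -0.3314, -0.7180, -0.5708).
r_{13} = e_1·a_3 = 2.1213; r_{23} = e_2·a_3 = 0.6444.
u_3 = a_3 − 2.1213·e_1 − 0.6444·e_2 = (2.6576, -4.9864, 0.3627, 3.4678).
r_{33} = ‖u_3‖ = 6.6396.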